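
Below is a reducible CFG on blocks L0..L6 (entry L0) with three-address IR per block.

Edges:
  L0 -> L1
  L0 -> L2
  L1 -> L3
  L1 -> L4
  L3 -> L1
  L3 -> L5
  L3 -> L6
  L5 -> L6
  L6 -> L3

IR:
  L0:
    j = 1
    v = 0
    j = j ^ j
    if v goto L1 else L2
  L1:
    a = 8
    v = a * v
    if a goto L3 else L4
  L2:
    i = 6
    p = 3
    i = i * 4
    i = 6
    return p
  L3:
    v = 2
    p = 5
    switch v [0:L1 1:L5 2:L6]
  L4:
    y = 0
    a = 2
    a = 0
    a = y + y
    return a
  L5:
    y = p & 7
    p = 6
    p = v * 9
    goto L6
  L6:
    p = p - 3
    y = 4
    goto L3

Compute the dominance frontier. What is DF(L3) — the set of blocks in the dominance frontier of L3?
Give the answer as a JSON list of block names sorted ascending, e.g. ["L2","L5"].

Answer: ["L1", "L3"]

Derivation:
idom tree: L1←L0 L2←L0 L3←L1 L4←L1 L5←L3 L6←L3
Dom at joins:
  L1: preds {L0,L3}: {L0} ∩ {L0,L1,L3} = {L0}; idom=L0
  L3: preds {L1,L6}: {L0,L1} ∩ {L0,L1,L3,L6} = {L0,L1}; idom=L1
  L6: preds {L3,L5}: {L0,L1,L3} ∩ {L0,L1,L3,L5} = {L0,L1,L3}; idom=L3

DF derivation:
  join L1 pred L0: · stop@L0
  join L1 pred L3: L3→L1 stop@L0
  join L3 pred L1: · stop@L1
  join L3 pred L6: L6→L3 stop@L1
  join L6 pred L3: · stop@L3
  join L6 pred L5: L5 stop@L3
  DF(L0)=∅
  DF(L1)={L1}
  DF(L2)=∅
  DF(L3)={L1,L3}
  DF(L4)=∅
  DF(L5)={L6}
  DF(L6)={L3}

DF(L3) = ["L1", "L3"]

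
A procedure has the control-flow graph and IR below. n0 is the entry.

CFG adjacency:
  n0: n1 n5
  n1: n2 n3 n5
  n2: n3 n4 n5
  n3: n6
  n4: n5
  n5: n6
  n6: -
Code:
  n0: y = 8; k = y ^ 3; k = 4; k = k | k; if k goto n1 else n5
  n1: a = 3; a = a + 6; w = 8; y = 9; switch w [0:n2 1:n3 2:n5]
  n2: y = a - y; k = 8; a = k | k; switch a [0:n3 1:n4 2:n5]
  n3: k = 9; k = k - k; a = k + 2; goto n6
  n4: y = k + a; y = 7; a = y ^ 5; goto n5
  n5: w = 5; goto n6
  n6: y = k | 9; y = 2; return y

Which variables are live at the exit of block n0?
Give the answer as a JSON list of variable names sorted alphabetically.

Answer: ["k"]

Working:
def/use:
  n0 def {k,y} use ∅
  n1 def {a,w,y} use ∅
  n2 def {a,k,y} use {a,y}
  n3 def {a,k} use ∅
  n4 def {a,y} use {a,k}
  n5 def {w} use ∅
  n6 def {y} use {k}

Backward fixpoint:
  n0 li=∅ lo={k}
  n1 li={k} lo={a,k,y}
  n2 li={a,y} lo={a,k}
  n3 li=∅ lo={k}
  n4 li={a,k} lo={k}
  n5 li={k} lo={k}
  n6 li={k} lo=∅

live-out(n0) = ["k"]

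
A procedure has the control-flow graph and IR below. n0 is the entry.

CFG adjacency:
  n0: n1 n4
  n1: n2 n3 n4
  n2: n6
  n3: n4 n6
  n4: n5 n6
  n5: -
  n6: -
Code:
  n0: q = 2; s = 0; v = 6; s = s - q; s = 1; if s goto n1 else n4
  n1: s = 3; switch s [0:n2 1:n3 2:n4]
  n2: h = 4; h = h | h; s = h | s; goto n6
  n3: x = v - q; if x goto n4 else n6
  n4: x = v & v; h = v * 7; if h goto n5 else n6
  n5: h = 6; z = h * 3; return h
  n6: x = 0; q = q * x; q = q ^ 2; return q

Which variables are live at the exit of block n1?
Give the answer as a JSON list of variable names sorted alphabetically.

Per-block:
  n0: def={q,s,v} ue=∅
  n1: def={s} ue=∅
  n2: def={h,s} ue={s}
  n3: def={x} ue={q,v}
  n4: def={h,x} ue={v}
  n5: def={h,z} ue=∅
  n6: def={q,x} ue={q}

Liveness:
  n0: in=∅ out={q,v}
  n1: in={q,v} out={q,s,v}
  n2: in={q,s} out={q}
  n3: in={q,v} out={q,v}
  n4: in={q,v} out={q}
  n5: in=∅ out=∅
  n6: in={q} out=∅

live-out(n1) = ["q", "s", "v"]

Answer: ["q", "s", "v"]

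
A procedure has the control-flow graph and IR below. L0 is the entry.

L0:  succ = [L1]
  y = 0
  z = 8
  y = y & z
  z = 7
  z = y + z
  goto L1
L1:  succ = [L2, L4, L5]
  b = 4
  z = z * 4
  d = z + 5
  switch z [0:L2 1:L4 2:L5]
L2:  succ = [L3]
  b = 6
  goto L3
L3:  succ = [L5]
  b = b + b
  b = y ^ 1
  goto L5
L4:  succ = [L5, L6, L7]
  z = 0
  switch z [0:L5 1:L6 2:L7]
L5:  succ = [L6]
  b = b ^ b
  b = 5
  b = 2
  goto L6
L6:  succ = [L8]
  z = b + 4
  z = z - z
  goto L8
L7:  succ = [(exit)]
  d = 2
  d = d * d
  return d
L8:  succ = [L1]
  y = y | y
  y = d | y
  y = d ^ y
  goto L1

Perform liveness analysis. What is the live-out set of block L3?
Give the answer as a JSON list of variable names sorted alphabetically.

Answer: ["b", "d", "y"]

Analysis:
Block summaries:
  L0: {y,z} / ∅
  L1: {b,d,z} / {z}
  L2: {b} / ∅
  L3: {b} / {b,y}
  L4: {z} / ∅
  L5: {b} / {b}
  L6: {z} / {b}
  L7: {d} / ∅
  L8: {y} / {d,y}

Backward fixpoint:
  L0 li=∅ lo={y,z}
  L1 li={y,z} lo={b,d,y}
  L2 li={d,y} lo={b,d,y}
  L3 li={b,d,y} lo={b,d,y}
  L4 li={b,d,y} lo={b,d,y}
  L5 li={b,d,y} lo={b,d,y}
  L6 li={b,d,y} lo={d,y,z}
  L7 li=∅ lo=∅
  L8 li={d,y,z} lo={y,z}

live-out(L3) = ["b", "d", "y"]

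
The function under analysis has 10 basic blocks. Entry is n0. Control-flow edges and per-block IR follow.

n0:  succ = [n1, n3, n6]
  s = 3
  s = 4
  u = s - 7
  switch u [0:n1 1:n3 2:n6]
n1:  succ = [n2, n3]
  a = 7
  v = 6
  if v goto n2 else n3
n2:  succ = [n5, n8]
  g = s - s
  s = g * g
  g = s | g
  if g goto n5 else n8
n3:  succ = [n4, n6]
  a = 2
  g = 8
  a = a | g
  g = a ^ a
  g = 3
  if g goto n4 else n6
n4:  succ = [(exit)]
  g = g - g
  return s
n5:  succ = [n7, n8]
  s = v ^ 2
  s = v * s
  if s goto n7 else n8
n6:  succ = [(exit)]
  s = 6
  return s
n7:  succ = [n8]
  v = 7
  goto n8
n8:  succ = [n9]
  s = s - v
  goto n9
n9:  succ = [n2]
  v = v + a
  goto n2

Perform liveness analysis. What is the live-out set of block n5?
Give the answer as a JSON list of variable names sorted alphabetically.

Block summaries:
  n0: def={s,u} ue=∅
  n1: def={a,v} ue=∅
  n2: def={g,s} ue={s}
  n3: def={a,g} ue=∅
  n4: def={g} ue={g,s}
  n5: def={s} ue={v}
  n6: def={s} ue=∅
  n7: def={v} ue=∅
  n8: def={s} ue={s,v}
  n9: def={v} ue={a,v}

Live sets:
  n0: in=∅ out={s}
  n1: in={s} out={a,s,v}
  n2: in={a,s,v} out={a,s,v}
  n3: in={s} out={g,s}
  n4: in={g,s} out=∅
  n5: in={a,v} out={a,s,v}
  n6: in=∅ out=∅
  n7: in={a,s} out={a,s,v}
  n8: in={a,s,v} out={a,s,v}
  n9: in={a,s,v} out={a,s,v}

live-out(n5) = ["a", "s", "v"]

Answer: ["a", "s", "v"]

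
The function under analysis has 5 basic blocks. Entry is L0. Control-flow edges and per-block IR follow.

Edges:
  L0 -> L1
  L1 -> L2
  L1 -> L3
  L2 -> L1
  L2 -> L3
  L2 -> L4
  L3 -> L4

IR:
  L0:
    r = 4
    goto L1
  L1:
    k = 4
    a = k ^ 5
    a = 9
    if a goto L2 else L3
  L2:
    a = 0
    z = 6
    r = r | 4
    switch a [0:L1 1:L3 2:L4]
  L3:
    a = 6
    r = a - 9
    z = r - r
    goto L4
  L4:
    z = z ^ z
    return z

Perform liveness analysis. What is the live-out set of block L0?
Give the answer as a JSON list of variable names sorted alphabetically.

Per-block:
  L0 def {r} use ∅
  L1 def {a,k} use ∅
  L2 def {a,r,z} use {r}
  L3 def {a,r,z} use ∅
  L4 def {z} use {z}

Live sets:
  live L0: ∅→{r}
  live L1: {r}→{r}
  live L2: {r}→{r,z}
  live L3: ∅→{z}
  live L4: {z}→∅

live-out(L0) = ["r"]

Answer: ["r"]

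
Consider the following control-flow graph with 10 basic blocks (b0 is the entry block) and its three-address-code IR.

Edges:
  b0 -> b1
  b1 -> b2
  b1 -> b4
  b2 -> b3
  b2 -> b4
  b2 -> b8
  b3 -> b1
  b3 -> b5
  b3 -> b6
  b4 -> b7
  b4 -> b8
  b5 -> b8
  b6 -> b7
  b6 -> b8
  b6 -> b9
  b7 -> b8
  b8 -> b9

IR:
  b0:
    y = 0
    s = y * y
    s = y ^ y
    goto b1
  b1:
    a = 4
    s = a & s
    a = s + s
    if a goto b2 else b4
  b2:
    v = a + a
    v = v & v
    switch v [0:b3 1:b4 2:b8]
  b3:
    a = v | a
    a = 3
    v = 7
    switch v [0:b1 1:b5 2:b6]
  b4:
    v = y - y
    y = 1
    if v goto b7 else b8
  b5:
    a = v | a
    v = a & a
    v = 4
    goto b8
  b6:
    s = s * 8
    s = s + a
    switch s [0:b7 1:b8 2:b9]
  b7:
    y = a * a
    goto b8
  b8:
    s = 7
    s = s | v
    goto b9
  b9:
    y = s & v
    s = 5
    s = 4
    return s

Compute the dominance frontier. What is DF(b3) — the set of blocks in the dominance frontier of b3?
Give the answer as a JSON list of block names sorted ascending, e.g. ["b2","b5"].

Answer: ["b1", "b7", "b8", "b9"]

Analysis:
idom tree: b1←b0 b2←b1 b3←b2 b4←b1 b5←b3 b6←b3 b7←b1 b8←b1 b9←b1
Dom at joins:
  b1: preds {b0,b3}: {b0} ∩ {b0,b1,b2,b3} = {b0}; idom=b0
  b4: preds {b1,b2}: {b0,b1} ∩ {b0,b1,b2} = {b0,b1}; idom=b1
  b7: preds {b4,b6}: {b0,b1,b4} ∩ {b0,b1,b2,b3,b6} = {b0,b1}; idom=b1
  b8: preds {b2,b4,b5,b6,b7}: {b0,b1,b2} ∩ {b0,b1,b4} ∩ {b0,b1,b2,b3,b5} ∩ {b0,b1,b2,b3,b6} ∩ {b0,b1,b7} = {b0,b1}; idom=b1
  b9: preds {b6,b8}: {b0,b1,b2,b3,b6} ∩ {b0,b1,b8} = {b0,b1}; idom=b1

Frontier:
  join b1 pred b0: · stop@b0
  join b1 pred b3: b3→b2→b1 stop@b0
  join b4 pred b1: · stop@b1
  join b4 pred b2: b2 stop@b1
  join b7 pred b4: b4 stop@b1
  join b7 pred b6: b6→b3→b2 stop@b1
  join b8 pred b2: b2 stop@b1
  join b8 pred b4: b4 stop@b1
  join b8 pred b5: b5→b3→b2 stop@b1
  join b8 pred b6: b6→b3→b2 stop@b1
  join b8 pred b7: b7 stop@b1
  join b9 pred b6: b6→b3→b2 stop@b1
  join b9 pred b8: b8 stop@b1
  b0: DF=∅
  b1: DF={b1}
  b2: DF={b1,b4,b7,b8,b9}
  b3: DF={b1,b7,b8,b9}
  b4: DF={b7,b8}
  b5: DF={b8}
  b6: DF={b7,b8,b9}
  b7: DF={b8}
  b8: DF={b9}
  b9: DF=∅

DF(b3) = ["b1", "b7", "b8", "b9"]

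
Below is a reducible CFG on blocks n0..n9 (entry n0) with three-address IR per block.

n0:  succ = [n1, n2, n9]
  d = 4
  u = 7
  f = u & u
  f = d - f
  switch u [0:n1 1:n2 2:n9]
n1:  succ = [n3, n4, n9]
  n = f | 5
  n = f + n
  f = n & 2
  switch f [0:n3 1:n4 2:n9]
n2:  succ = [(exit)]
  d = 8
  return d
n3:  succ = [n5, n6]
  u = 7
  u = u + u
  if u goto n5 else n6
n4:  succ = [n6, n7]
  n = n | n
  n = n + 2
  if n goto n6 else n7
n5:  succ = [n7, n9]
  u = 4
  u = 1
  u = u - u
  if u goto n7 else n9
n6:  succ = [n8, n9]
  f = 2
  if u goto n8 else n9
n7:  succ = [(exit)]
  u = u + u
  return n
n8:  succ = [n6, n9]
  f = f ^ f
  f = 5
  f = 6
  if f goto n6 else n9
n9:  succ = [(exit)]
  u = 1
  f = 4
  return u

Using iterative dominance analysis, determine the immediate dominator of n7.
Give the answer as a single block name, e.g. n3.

idom tree: n1←n0 n2←n0 n3←n1 n4←n1 n5←n3 n6←n1 n7←n1 n8←n6 n9←n0
Dom at joins:
  n6: preds {n3,n4,n8}: {n0,n1,n3} ∩ {n0,n1,n4} ∩ {n0,n1,n6,n8} = {n0,n1}; idom=n1
  n7: preds {n4,n5}: {n0,n1,n4} ∩ {n0,n1,n3,n5} = {n0,n1}; idom=n1
  n9: preds {n0,n1,n5,n6,n8}: {n0} ∩ {n0,n1} ∩ {n0,n1,n3,n5} ∩ {n0,n1,n6} ∩ {n0,n1,n6,n8} = {n0}; idom=n0

idom(n7) = n1

Answer: n1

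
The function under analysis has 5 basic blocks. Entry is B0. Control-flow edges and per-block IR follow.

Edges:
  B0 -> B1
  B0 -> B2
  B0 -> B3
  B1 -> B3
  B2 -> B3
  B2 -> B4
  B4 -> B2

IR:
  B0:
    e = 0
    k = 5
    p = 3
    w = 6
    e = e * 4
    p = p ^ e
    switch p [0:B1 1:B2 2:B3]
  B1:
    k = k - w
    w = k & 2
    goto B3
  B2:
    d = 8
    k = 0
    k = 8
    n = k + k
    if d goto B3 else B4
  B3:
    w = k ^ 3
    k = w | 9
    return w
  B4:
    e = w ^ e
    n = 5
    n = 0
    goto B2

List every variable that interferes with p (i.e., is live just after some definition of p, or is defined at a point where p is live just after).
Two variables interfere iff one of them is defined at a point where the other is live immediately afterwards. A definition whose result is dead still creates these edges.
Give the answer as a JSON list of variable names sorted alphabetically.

Per-block:
  B0: {e,k,p,w} / ∅
  B1: {k,w} / {k,w}
  B2: {d,k,n} / ∅
  B3: {k,w} / {k}
  B4: {e,n} / {e,w}

Backward fixpoint:
  B0 li=∅ lo={e,k,w}
  B1 li={k,w} lo={k}
  B2 li={e,w} lo={e,k,w}
  B3 li={k} lo=∅
  B4 li={e,w} lo={e,w}

Interfere edges:
  d↔{e,k,n,w}
  e↔{d,k,n,p,w}
  k↔{d,e,n,p,w}
  n↔{d,e,k,w}
  p↔{e,k,w}
  w↔{d,e,k,n,p}

N(p) = ["e", "k", "w"]

Answer: ["e", "k", "w"]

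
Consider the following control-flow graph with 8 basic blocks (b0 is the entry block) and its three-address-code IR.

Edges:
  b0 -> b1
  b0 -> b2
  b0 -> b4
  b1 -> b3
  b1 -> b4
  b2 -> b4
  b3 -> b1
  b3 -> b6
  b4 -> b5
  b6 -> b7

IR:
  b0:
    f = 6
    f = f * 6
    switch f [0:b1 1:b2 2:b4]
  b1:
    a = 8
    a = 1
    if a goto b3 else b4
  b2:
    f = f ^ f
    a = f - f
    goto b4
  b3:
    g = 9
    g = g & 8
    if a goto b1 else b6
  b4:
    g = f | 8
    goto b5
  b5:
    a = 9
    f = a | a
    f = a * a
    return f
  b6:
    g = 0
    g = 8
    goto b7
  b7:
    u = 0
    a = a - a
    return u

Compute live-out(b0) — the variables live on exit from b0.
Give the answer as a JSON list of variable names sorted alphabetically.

Answer: ["f"]

Analysis:
def/use:
  b0 def {f} use ∅
  b1 def {a} use ∅
  b2 def {a,f} use {f}
  b3 def {g} use {a}
  b4 def {g} use {f}
  b5 def {a,f} use ∅
  b6 def {g} use ∅
  b7 def {a,u} use {a}

Liveness:
  b0 li=∅ lo={f}
  b1 li={f} lo={a,f}
  b2 li={f} lo={f}
  b3 li={a,f} lo={a,f}
  b4 li={f} lo=∅
  b5 li=∅ lo=∅
  b6 li={a} lo={a}
  b7 li={a} lo=∅

live-out(b0) = ["f"]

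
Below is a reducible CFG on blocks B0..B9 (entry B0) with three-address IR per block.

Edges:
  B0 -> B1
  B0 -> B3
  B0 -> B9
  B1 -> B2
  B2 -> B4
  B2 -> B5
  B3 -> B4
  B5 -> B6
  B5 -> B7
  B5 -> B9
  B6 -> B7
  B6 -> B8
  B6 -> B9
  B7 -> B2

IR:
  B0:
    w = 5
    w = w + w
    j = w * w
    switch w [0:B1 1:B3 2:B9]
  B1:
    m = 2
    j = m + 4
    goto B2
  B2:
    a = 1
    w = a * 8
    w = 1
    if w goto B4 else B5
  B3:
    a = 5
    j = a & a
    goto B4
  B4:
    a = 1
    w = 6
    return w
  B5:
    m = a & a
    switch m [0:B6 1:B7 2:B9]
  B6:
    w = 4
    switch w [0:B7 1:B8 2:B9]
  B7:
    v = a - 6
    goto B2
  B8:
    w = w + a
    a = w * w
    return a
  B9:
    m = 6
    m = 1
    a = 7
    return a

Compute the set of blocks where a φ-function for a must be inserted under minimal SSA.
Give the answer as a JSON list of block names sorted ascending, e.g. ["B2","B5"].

Answer: ["B2", "B4", "B9"]

Analysis:
idom tree: B1←B0 B2←B1 B3←B0 B4←B0 B5←B2 B6←B5 B7←B5 B8←B6 B9←B0
Dom at joins:
  B2: preds {B1,B7}: {B0,B1} ∩ {B0,B1,B2,B5,B7} = {B0,B1}; idom=B1
  B4: preds {B2,B3}: {B0,B1,B2} ∩ {B0,B3} = {B0}; idom=B0
  B7: preds {B5,B6}: {B0,B1,B2,B5} ∩ {B0,B1,B2,B5,B6} = {B0,B1,B2,B5}; idom=B5
  B9: preds {B0,B5,B6}: {B0} ∩ {B0,B1,B2,B5} ∩ {B0,B1,B2,B5,B6} = {B0}; idom=B0

DF walk-up:
  join B2 pred B1: · stop@B1
  join B2 pred B7: B7→B5→B2 stop@B1
  join B4 pred B2: B2→B1 stop@B0
  join B4 pred B3: B3 stop@B0
  join B7 pred B5: · stop@B5
  join B7 pred B6: B6 stop@B5
  join B9 pred B0: · stop@B0
  join B9 pred B5: B5→B2→B1 stop@B0
  join B9 pred B6: B6→B5→B2→B1 stop@B0
  DF(B0)=∅
  DF(B1)={B4,B9}
  DF(B2)={B2,B4,B9}
  DF(B3)={B4}
  DF(B4)=∅
  DF(B5)={B2,B9}
  DF(B6)={B7,B9}
  DF(B7)={B2}
  DF(B8)=∅
  DF(B9)=∅

φ for a: defs {B2,B3,B4,B8,B9}
  DF⁺ = {B2,B4,B9}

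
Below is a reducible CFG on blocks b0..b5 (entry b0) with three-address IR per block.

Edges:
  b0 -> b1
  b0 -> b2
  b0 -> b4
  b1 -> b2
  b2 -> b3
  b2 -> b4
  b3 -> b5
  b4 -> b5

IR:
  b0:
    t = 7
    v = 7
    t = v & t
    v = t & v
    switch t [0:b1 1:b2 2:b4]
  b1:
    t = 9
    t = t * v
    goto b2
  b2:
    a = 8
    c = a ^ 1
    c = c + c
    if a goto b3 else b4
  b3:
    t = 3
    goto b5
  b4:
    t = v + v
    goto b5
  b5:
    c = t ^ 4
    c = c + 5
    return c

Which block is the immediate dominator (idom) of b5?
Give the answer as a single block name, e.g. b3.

Answer: b0

Analysis:
idom tree: b1←b0 b2←b0 b3←b2 b4←b0 b5←b0
Dom at joins:
  b2: preds {b0,b1}: {b0} ∩ {b0,b1} = {b0}; idom=b0
  b4: preds {b0,b2}: {b0} ∩ {b0,b2} = {b0}; idom=b0
  b5: preds {b3,b4}: {b0,b2,b3} ∩ {b0,b4} = {b0}; idom=b0

idom(b5) = b0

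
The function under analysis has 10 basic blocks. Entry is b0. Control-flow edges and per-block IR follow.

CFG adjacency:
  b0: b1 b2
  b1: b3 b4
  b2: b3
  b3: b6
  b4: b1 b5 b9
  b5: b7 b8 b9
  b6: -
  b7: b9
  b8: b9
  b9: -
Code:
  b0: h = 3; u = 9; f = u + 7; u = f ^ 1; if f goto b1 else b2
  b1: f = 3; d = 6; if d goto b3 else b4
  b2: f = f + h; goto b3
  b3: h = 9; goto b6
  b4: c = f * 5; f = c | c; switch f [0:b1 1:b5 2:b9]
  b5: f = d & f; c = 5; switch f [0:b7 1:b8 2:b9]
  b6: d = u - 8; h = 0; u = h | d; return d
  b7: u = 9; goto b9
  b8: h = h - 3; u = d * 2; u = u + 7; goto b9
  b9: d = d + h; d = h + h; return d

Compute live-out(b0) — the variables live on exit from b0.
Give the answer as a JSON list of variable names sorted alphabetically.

Answer: ["f", "h", "u"]

Analysis:
Per-block:
  b0: def={f,h,u} ue=∅
  b1: def={d,f} ue=∅
  b2: def={f} ue={f,h}
  b3: def={h} ue=∅
  b4: def={c,f} ue={f}
  b5: def={c,f} ue={d,f}
  b6: def={d,h,u} ue={u}
  b7: def={u} ue=∅
  b8: def={h,u} ue={d,h}
  b9: def={d} ue={d,h}

Live sets:
  live b0: ∅→{f,h,u}
  live b1: {h,u}→{d,f,h,u}
  live b2: {f,h,u}→{u}
  live b3: {u}→{u}
  live b4: {d,f,h,u}→{d,f,h,u}
  live b5: {d,f,h}→{d,h}
  live b6: {u}→∅
  live b7: {d,h}→{d,h}
  live b8: {d,h}→{d,h}
  live b9: {d,h}→∅

live-out(b0) = ["f", "h", "u"]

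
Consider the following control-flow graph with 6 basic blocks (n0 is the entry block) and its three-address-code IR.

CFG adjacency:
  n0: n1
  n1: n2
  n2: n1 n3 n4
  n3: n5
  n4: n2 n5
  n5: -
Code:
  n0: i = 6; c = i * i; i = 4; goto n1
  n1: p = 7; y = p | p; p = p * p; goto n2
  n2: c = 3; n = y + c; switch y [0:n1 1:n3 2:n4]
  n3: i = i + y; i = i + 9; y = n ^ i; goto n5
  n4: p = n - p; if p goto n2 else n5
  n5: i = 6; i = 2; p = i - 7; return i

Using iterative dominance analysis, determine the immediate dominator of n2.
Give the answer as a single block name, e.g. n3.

Answer: n1

Analysis:
idom tree: n1←n0 n2←n1 n3←n2 n4←n2 n5←n2
Join-block Dom:
  n1: preds {n0,n2}: {n0} ∩ {n0,n1,n2} = {n0}; idom=n0
  n2: preds {n1,n4}: {n0,n1} ∩ {n0,n1,n2,n4} = {n0,n1}; idom=n1
  n5: preds {n3,n4}: {n0,n1,n2,n3} ∩ {n0,n1,n2,n4} = {n0,n1,n2}; idom=n2

idom(n2) = n1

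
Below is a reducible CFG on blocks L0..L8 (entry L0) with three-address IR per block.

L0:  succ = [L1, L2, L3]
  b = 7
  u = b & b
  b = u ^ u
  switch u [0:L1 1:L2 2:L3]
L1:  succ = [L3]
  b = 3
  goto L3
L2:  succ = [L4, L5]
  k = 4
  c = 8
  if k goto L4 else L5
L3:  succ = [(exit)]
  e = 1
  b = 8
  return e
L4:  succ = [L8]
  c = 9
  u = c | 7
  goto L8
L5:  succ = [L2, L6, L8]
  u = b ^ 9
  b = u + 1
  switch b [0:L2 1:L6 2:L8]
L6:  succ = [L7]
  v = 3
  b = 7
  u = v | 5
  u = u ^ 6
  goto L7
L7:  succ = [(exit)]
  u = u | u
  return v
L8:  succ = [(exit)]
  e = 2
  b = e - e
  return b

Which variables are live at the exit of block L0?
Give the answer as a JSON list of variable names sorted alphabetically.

Block summaries:
  L0 def {b,u} use ∅
  L1 def {b} use ∅
  L2 def {c,k} use ∅
  L3 def {b,e} use ∅
  L4 def {c,u} use ∅
  L5 def {b,u} use {b}
  L6 def {b,u,v} use ∅
  L7 def {u} use {u,v}
  L8 def {b,e} use ∅

Backward fixpoint:
  L0: in=∅ out={b}
  L1: in=∅ out=∅
  L2: in={b} out={b}
  L3: in=∅ out=∅
  L4: in=∅ out=∅
  L5: in={b} out={b}
  L6: in=∅ out={u,v}
  L7: in={u,v} out=∅
  L8: in=∅ out=∅

live-out(L0) = ["b"]

Answer: ["b"]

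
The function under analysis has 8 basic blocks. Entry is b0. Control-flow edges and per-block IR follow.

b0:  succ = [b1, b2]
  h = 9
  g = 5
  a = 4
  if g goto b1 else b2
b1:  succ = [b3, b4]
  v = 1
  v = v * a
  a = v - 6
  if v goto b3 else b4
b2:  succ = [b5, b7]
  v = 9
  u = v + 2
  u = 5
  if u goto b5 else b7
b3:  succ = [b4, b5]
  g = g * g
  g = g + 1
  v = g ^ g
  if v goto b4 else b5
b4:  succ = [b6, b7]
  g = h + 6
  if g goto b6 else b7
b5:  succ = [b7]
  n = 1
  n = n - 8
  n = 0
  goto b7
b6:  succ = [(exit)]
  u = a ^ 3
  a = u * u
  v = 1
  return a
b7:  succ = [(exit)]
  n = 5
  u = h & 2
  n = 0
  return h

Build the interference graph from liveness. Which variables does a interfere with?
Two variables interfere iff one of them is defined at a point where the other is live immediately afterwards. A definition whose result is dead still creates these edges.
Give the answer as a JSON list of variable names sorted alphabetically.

Block summaries:
  b0 def {a,g,h} use ∅
  b1 def {a,v} use {a}
  b2 def {u,v} use ∅
  b3 def {g,v} use {g}
  b4 def {g} use {h}
  b5 def {n} use ∅
  b6 def {a,u,v} use {a}
  b7 def {n,u} use {h}

Live sets:
  live b0: ∅→{a,g,h}
  live b1: {a,g,h}→{a,g,h}
  live b2: {h}→{h}
  live b3: {a,g,h}→{a,h}
  live b4: {a,h}→{a,h}
  live b5: {h}→{h}
  live b6: {a}→∅
  live b7: {h}→∅

Interference:
  a: {g,h,v}
  g: {a,h,v}
  h: {a,g,n,u,v}
  n: {h}
  u: {h}
  v: {a,g,h}

N(a) = ["g", "h", "v"]

Answer: ["g", "h", "v"]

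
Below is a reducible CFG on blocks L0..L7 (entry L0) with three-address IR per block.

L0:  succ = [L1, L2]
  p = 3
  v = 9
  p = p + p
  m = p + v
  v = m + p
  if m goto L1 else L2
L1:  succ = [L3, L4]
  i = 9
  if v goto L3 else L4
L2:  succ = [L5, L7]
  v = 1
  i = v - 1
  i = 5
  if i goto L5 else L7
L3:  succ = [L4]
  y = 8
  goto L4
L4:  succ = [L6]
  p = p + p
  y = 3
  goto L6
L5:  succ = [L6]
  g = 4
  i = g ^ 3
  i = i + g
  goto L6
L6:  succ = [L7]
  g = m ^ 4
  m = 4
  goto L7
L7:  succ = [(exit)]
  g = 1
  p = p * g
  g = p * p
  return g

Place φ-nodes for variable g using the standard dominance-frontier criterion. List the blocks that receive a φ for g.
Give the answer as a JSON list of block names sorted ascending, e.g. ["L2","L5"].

Answer: ["L6", "L7"]

Working:
idom tree: L1←L0 L2←L0 L3←L1 L4←L1 L5←L2 L6←L0 L7←L0
Join-block Dom:
  L4: preds {L1,L3}: {L0,L1} ∩ {L0,L1,L3} = {L0,L1}; idom=L1
  L6: preds {L4,L5}: {L0,L1,L4} ∩ {L0,L2,L5} = {L0}; idom=L0
  L7: preds {L2,L6}: {L0,L2} ∩ {L0,L6} = {L0}; idom=L0

DF walk-up:
  L4←L1: walk · to L1
  L4←L3: walk L3 to L1
  L6←L4: walk L4→L1 to L0
  L6←L5: walk L5→L2 to L0
  L7←L2: walk L2 to L0
  L7←L6: walk L6 to L0
  DF(L0)=∅
  DF(L1)={L6}
  DF(L2)={L6,L7}
  DF(L3)={L4}
  DF(L4)={L6}
  DF(L5)={L6}
  DF(L6)={L7}
  DF(L7)=∅

φ for g: defs {L5,L6,L7}
  DF⁺ = {L6,L7}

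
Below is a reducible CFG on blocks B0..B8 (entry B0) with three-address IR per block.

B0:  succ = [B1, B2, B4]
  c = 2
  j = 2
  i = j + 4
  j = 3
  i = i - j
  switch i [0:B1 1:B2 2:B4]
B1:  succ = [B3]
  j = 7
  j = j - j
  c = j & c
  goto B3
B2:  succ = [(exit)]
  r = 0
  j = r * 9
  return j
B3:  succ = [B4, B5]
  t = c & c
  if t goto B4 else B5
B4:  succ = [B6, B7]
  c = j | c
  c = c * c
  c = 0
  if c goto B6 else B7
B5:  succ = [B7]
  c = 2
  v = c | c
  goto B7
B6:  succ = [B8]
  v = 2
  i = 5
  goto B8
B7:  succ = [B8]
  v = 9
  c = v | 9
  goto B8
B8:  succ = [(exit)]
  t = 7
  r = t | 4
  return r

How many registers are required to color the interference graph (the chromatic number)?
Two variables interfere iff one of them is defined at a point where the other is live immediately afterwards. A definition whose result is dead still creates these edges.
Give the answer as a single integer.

Per-block:
  B0: def={c,i,j} ue=∅
  B1: def={c,j} ue={c}
  B2: def={j,r} ue=∅
  B3: def={t} ue={c}
  B4: def={c} ue={c,j}
  B5: def={c,v} ue=∅
  B6: def={i,v} ue=∅
  B7: def={c,v} ue=∅
  B8: def={r,t} ue=∅

Live sets:
  B0: in=∅ out={c,j}
  B1: in={c} out={c,j}
  B2: in=∅ out=∅
  B3: in={c,j} out={c,j}
  B4: in={c,j} out=∅
  B5: in=∅ out=∅
  B6: in=∅ out=∅
  B7: in=∅ out=∅
  B8: in=∅ out=∅

Interfere edges:
  c — {i,j,t}
  i — {c,j}
  j — {c,i,t}
  r — ∅
  t — {c,j}
  v — ∅

Chromatic number:
  clique {c,i,j} ⇒ need ≥ 3
  3-colouring: r0={c,r,v}  r1={j}  r2={i,t}
  χ = 3

Answer: 3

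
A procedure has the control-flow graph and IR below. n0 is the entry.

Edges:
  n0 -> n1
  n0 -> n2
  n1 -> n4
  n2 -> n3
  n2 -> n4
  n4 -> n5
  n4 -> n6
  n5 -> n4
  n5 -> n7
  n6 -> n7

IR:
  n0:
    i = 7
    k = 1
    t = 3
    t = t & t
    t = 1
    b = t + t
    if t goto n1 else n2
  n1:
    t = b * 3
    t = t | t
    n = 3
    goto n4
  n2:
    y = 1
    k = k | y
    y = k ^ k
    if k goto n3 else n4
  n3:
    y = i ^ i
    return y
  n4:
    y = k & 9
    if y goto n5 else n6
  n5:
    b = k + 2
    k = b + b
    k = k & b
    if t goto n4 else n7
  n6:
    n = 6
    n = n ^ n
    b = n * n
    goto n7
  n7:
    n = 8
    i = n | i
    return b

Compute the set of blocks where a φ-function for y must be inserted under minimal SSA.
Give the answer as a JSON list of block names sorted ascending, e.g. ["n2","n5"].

idom tree: n1←n0 n2←n0 n3←n2 n4←n0 n5←n4 n6←n4 n7←n4
Dom at joins:
  n4: preds {n1,n2,n5}: {n0,n1} ∩ {n0,n2} ∩ {n0,n4,n5} = {n0}; idom=n0
  n7: preds {n5,n6}: {n0,n4,n5} ∩ {n0,n4,n6} = {n0,n4}; idom=n4

Frontier:
  join n4 pred n1: n1 stop@n0
  join n4 pred n2: n2 stop@n0
  join n4 pred n5: n5→n4 stop@n0
  join n7 pred n5: n5 stop@n4
  join n7 pred n6: n6 stop@n4
  n0: DF=∅
  n1: DF={n4}
  n2: DF={n4}
  n3: DF=∅
  n4: DF={n4}
  n5: DF={n4,n7}
  n6: DF={n7}
  n7: DF=∅

φ for y: defs {n2,n3,n4}
  DF⁺ = {n4}

Answer: ["n4"]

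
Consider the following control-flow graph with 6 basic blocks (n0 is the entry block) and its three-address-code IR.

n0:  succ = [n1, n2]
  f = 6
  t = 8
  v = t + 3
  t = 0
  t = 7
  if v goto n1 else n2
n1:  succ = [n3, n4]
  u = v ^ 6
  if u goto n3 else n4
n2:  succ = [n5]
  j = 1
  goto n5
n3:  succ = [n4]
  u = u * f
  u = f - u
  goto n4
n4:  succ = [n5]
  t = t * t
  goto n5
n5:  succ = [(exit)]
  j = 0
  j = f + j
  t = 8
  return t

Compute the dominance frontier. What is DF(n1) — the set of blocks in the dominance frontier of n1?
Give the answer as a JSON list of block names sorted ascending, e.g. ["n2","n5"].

Answer: ["n5"]

Analysis:
idom tree: n1←n0 n2←n0 n3←n1 n4←n1 n5←n0
Dom∩ at merges:
  n4: preds {n1,n3}: {n0,n1} ∩ {n0,n1,n3} = {n0,n1}; idom=n1
  n5: preds {n2,n4}: {n0,n2} ∩ {n0,n1,n4} = {n0}; idom=n0

DF walk-up:
  n4←n1: walk · to n1
  n4←n3: walk n3 to n1
  n5←n2: walk n2 to n0
  n5←n4: walk n4→n1 to n0
  n0: DF=∅
  n1: DF={n5}
  n2: DF={n5}
  n3: DF={n4}
  n4: DF={n5}
  n5: DF=∅

DF(n1) = ["n5"]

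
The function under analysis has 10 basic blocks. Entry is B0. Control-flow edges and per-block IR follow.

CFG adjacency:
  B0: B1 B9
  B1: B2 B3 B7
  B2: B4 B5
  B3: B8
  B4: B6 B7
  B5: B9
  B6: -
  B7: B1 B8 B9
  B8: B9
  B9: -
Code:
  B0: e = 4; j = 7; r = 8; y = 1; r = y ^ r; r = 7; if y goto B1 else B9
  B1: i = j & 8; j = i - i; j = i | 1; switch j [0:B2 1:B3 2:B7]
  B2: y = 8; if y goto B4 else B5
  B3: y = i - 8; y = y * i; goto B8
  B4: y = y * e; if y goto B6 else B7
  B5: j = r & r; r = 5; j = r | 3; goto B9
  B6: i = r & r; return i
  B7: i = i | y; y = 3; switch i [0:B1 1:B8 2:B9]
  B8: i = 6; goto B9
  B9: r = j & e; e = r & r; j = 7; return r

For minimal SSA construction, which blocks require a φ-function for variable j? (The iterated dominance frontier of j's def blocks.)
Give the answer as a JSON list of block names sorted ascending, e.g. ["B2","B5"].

Answer: ["B1", "B9"]

Working:
idom tree: B1←B0 B2←B1 B3←B1 B4←B2 B5←B2 B6←B4 B7←B1 B8←B1 B9←B0
Dom at joins:
  B1: preds {B0,B7}: {B0} ∩ {B0,B1,B7} = {B0}; idom=B0
  B7: preds {B1,B4}: {B0,B1} ∩ {B0,B1,B2,B4} = {B0,B1}; idom=B1
  B8: preds {B3,B7}: {B0,B1,B3} ∩ {B0,B1,B7} = {B0,B1}; idom=B1
  B9: preds {B0,B5,B7,B8}: {B0} ∩ {B0,B1,B2,B5} ∩ {B0,B1,B7} ∩ {B0,B1,B8} = {B0}; idom=B0

Frontier:
  join B1 pred B0: · stop@B0
  join B1 pred B7: B7→B1 stop@B0
  join B7 pred B1: · stop@B1
  join B7 pred B4: B4→B2 stop@B1
  join B8 pred B3: B3 stop@B1
  join B8 pred B7: B7 stop@B1
  join B9 pred B0: · stop@B0
  join B9 pred B5: B5→B2→B1 stop@B0
  join B9 pred B7: B7→B1 stop@B0
  join B9 pred B8: B8→B1 stop@B0
  B0 → ∅
  B1 → {B1,B9}
  B2 → {B7,B9}
  B3 → {B8}
  B4 → {B7}
  B5 → {B9}
  B6 → ∅
  B7 → {B1,B8,B9}
  B8 → {B9}
  B9 → ∅

φ for j: defs {B0,B1,B5,B9}
  DF⁺ = {B1,B9}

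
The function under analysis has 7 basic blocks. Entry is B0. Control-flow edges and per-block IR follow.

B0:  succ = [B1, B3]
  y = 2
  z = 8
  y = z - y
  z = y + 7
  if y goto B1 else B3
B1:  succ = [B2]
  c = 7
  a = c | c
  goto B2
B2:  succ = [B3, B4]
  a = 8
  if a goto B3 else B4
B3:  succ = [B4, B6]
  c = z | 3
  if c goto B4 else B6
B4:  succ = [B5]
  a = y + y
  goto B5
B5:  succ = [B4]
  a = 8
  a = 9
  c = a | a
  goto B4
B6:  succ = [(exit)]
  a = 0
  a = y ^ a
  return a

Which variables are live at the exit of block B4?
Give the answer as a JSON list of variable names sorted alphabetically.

Per-block:
  B0: {y,z} / ∅
  B1: {a,c} / ∅
  B2: {a} / ∅
  B3: {c} / {z}
  B4: {a} / {y}
  B5: {a,c} / ∅
  B6: {a} / {y}

Backward fixpoint:
  live B0: ∅→{y,z}
  live B1: {y,z}→{y,z}
  live B2: {y,z}→{y,z}
  live B3: {y,z}→{y}
  live B4: {y}→{y}
  live B5: {y}→{y}
  live B6: {y}→∅

live-out(B4) = ["y"]

Answer: ["y"]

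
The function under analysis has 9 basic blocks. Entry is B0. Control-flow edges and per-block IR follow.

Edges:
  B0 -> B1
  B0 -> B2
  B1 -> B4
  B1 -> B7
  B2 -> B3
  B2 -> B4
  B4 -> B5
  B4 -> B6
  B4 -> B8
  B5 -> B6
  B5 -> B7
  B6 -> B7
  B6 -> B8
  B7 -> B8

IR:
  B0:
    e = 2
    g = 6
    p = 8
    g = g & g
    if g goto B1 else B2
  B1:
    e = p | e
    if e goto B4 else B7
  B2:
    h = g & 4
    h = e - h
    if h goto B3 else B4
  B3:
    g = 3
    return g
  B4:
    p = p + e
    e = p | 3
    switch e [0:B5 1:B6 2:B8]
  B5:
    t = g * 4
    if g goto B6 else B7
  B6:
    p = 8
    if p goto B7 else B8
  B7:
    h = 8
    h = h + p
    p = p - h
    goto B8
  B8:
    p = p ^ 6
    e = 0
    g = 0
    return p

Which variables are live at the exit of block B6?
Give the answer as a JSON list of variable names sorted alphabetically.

def/use:
  B0: def={e,g,p} ue=∅
  B1: def={e} ue={e,p}
  B2: def={h} ue={e,g}
  B3: def={g} ue=∅
  B4: def={e,p} ue={e,p}
  B5: def={t} ue={g}
  B6: def={p} ue=∅
  B7: def={h,p} ue={p}
  B8: def={e,g,p} ue={p}

Live sets:
  B0 li=∅ lo={e,g,p}
  B1 li={e,g,p} lo={e,g,p}
  B2 li={e,g,p} lo={e,g,p}
  B3 li=∅ lo=∅
  B4 li={e,g,p} lo={g,p}
  B5 li={g,p} lo={p}
  B6 li=∅ lo={p}
  B7 li={p} lo={p}
  B8 li={p} lo=∅

live-out(B6) = ["p"]

Answer: ["p"]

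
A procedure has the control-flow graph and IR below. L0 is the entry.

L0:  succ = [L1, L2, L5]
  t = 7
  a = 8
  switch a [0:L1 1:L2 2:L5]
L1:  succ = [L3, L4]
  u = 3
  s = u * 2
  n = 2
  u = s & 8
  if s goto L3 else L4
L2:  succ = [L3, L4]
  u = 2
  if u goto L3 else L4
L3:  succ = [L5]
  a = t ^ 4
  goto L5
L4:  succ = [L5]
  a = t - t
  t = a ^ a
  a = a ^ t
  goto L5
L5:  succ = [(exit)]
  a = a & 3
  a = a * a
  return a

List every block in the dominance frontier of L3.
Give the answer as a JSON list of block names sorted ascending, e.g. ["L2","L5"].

idom tree: L1←L0 L2←L0 L3←L0 L4←L0 L5←L0
Dom∩ at merges:
  L3: preds {L1,L2}: {L0,L1} ∩ {L0,L2} = {L0}; idom=L0
  L4: preds {L1,L2}: {L0,L1} ∩ {L0,L2} = {L0}; idom=L0
  L5: preds {L0,L3,L4}: {L0} ∩ {L0,L3} ∩ {L0,L4} = {L0}; idom=L0

DF walk-up:
  L3←L1: walk L1 to L0
  L3←L2: walk L2 to L0
  L4←L1: walk L1 to L0
  L4←L2: walk L2 to L0
  L5←L0: walk · to L0
  L5←L3: walk L3 to L0
  L5←L4: walk L4 to L0
  L0 → ∅
  L1 → {L3,L4}
  L2 → {L3,L4}
  L3 → {L5}
  L4 → {L5}
  L5 → ∅

DF(L3) = ["L5"]

Answer: ["L5"]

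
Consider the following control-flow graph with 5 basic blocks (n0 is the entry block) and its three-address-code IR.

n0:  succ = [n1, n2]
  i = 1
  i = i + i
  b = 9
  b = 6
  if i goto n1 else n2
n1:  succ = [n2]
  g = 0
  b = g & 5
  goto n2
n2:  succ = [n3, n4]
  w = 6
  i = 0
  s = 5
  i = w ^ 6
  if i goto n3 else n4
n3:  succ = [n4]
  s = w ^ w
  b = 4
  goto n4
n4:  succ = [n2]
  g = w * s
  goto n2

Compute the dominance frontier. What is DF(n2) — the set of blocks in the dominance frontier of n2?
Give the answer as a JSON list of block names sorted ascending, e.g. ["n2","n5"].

Answer: ["n2"]

Derivation:
idom tree: n1←n0 n2←n0 n3←n2 n4←n2
Dom∩ at merges:
  n2: preds {n0,n1,n4}: {n0} ∩ {n0,n1} ∩ {n0,n2,n4} = {n0}; idom=n0
  n4: preds {n2,n3}: {n0,n2} ∩ {n0,n2,n3} = {n0,n2}; idom=n2

Frontier:
  n2←n0: walk · to n0
  n2←n1: walk n1 to n0
  n2←n4: walk n4→n2 to n0
  n4←n2: walk · to n2
  n4←n3: walk n3 to n2
  n0: DF=∅
  n1: DF={n2}
  n2: DF={n2}
  n3: DF={n4}
  n4: DF={n2}

DF(n2) = ["n2"]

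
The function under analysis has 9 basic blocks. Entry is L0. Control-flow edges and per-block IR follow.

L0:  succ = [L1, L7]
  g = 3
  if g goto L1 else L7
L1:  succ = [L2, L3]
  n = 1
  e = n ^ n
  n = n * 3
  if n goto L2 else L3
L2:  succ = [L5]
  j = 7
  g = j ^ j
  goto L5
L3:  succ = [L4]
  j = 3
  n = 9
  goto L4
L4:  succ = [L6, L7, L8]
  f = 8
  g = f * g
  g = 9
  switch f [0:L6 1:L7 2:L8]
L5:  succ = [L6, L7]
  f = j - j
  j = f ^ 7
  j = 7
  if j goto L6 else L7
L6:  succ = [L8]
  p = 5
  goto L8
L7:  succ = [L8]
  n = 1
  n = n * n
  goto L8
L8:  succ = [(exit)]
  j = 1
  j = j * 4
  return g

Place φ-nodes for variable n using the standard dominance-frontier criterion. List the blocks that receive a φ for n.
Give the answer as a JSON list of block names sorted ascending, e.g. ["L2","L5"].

Answer: ["L6", "L7", "L8"]

Analysis:
idom tree: L1←L0 L2←L1 L3←L1 L4←L3 L5←L2 L6←L1 L7←L0 L8←L0
Dom∩ at merges:
  L6: preds {L4,L5}: {L0,L1,L3,L4} ∩ {L0,L1,L2,L5} = {L0,L1}; idom=L1
  L7: preds {L0,L4,L5}: {L0} ∩ {L0,L1,L3,L4} ∩ {L0,L1,L2,L5} = {L0}; idom=L0
  L8: preds {L4,L6,L7}: {L0,L1,L3,L4} ∩ {L0,L1,L6} ∩ {L0,L7} = {L0}; idom=L0

DF walk-up:
  L6←L4: walk L4→L3 to L1
  L6←L5: walk L5→L2 to L1
  L7←L0: walk · to L0
  L7←L4: walk L4→L3→L1 to L0
  L7←L5: walk L5→L2→L1 to L0
  L8←L4: walk L4→L3→L1 to L0
  L8←L6: walk L6→L1 to L0
  L8←L7: walk L7 to L0
  L0: DF=∅
  L1: DF={L7,L8}
  L2: DF={L6,L7}
  L3: DF={L6,L7,L8}
  L4: DF={L6,L7,L8}
  L5: DF={L6,L7}
  L6: DF={L8}
  L7: DF={L8}
  L8: DF=∅

φ for n: defs {L1,L3,L7}
  DF⁺ = {L6,L7,L8}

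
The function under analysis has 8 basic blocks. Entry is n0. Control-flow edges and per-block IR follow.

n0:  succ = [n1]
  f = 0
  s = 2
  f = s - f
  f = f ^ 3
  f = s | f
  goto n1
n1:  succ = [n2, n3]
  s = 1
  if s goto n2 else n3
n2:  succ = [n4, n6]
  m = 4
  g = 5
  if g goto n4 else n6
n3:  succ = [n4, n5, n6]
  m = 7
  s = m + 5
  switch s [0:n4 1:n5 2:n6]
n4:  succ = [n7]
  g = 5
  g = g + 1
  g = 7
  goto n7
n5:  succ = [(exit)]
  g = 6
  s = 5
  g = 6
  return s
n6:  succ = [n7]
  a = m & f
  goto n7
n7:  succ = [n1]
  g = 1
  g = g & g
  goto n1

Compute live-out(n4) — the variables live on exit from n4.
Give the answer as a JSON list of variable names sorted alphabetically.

Block summaries:
  n0: {f,s} / ∅
  n1: {s} / ∅
  n2: {g,m} / ∅
  n3: {m,s} / ∅
  n4: {g} / ∅
  n5: {g,s} / ∅
  n6: {a} / {f,m}
  n7: {g} / ∅

Backward fixpoint:
  live n0: ∅→{f}
  live n1: {f}→{f}
  live n2: {f}→{f,m}
  live n3: {f}→{f,m}
  live n4: {f}→{f}
  live n5: ∅→∅
  live n6: {f,m}→{f}
  live n7: {f}→{f}

live-out(n4) = ["f"]

Answer: ["f"]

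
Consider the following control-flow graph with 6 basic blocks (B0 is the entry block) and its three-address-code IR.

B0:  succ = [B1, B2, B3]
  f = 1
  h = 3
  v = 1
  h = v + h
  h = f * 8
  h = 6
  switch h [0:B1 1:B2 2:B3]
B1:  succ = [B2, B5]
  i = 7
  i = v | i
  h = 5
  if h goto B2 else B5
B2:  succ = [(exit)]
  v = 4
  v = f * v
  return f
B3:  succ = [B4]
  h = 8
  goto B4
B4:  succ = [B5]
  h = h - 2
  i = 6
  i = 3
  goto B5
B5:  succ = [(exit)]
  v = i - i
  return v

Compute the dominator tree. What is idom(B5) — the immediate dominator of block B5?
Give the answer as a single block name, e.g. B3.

Answer: B0

Working:
idom tree: B1←B0 B2←B0 B3←B0 B4←B3 B5←B0
Dom at joins:
  B2: preds {B0,B1}: {B0} ∩ {B0,B1} = {B0}; idom=B0
  B5: preds {B1,B4}: {B0,B1} ∩ {B0,B3,B4} = {B0}; idom=B0

idom(B5) = B0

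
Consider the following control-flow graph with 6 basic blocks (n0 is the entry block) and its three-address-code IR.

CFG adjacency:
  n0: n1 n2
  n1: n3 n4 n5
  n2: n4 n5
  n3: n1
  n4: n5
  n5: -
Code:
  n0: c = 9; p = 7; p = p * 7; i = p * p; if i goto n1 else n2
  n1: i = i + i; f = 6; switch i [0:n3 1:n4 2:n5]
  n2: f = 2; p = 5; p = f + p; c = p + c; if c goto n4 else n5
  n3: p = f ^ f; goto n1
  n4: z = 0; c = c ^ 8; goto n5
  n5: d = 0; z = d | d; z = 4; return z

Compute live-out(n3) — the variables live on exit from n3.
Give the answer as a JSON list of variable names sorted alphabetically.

def/use:
  n0 def {c,i,p} use ∅
  n1 def {f,i} use {i}
  n2 def {c,f,p} use {c}
  n3 def {p} use {f}
  n4 def {c,z} use {c}
  n5 def {d,z} use ∅

Backward fixpoint:
  live n0: ∅→{c,i}
  live n1: {c,i}→{c,f,i}
  live n2: {c}→{c}
  live n3: {c,f,i}→{c,i}
  live n4: {c}→∅
  live n5: ∅→∅

live-out(n3) = ["c", "i"]

Answer: ["c", "i"]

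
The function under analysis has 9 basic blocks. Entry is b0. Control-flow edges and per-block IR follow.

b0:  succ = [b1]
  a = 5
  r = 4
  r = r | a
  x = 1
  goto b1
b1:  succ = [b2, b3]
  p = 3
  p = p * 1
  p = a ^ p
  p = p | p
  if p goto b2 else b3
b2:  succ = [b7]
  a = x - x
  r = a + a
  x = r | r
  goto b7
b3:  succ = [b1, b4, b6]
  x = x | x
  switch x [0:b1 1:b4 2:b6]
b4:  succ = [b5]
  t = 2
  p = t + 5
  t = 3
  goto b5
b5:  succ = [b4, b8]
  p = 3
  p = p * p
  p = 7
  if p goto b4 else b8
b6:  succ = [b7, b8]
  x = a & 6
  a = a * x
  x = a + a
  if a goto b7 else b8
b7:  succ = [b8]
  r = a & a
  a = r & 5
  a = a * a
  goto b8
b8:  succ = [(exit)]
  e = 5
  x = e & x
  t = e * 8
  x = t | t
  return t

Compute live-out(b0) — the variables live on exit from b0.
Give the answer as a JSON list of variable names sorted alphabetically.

def/use:
  b0: def={a,r,x} ue=∅
  b1: def={p} ue={a}
  b2: def={a,r,x} ue={x}
  b3: def={x} ue={x}
  b4: def={p,t} ue=∅
  b5: def={p} ue=∅
  b6: def={a,x} ue={a}
  b7: def={a,r} ue={a}
  b8: def={e,t,x} ue={x}

Live sets:
  b0: in=∅ out={a,x}
  b1: in={a,x} out={a,x}
  b2: in={x} out={a,x}
  b3: in={a,x} out={a,x}
  b4: in={x} out={x}
  b5: in={x} out={x}
  b6: in={a} out={a,x}
  b7: in={a,x} out={x}
  b8: in={x} out=∅

live-out(b0) = ["a", "x"]

Answer: ["a", "x"]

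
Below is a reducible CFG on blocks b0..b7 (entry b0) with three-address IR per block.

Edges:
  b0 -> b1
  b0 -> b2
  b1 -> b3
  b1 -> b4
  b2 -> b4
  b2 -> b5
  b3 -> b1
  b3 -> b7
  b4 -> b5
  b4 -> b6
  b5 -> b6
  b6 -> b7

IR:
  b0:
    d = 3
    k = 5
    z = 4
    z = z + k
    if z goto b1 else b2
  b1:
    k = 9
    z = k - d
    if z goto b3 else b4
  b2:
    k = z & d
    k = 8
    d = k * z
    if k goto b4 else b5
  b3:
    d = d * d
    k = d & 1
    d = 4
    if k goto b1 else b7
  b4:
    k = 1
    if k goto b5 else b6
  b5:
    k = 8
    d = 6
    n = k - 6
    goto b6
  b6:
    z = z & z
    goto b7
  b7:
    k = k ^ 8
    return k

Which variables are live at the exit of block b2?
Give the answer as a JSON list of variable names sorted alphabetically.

Block summaries:
  b0 def {d,k,z} use ∅
  b1 def {k,z} use {d}
  b2 def {d,k} use {d,z}
  b3 def {d,k} use {d}
  b4 def {k} use ∅
  b5 def {d,k,n} use ∅
  b6 def {z} use {z}
  b7 def {k} use {k}

Liveness:
  b0: in=∅ out={d,z}
  b1: in={d} out={d,z}
  b2: in={d,z} out={z}
  b3: in={d} out={d,k}
  b4: in={z} out={k,z}
  b5: in={z} out={k,z}
  b6: in={k,z} out={k}
  b7: in={k} out=∅

live-out(b2) = ["z"]

Answer: ["z"]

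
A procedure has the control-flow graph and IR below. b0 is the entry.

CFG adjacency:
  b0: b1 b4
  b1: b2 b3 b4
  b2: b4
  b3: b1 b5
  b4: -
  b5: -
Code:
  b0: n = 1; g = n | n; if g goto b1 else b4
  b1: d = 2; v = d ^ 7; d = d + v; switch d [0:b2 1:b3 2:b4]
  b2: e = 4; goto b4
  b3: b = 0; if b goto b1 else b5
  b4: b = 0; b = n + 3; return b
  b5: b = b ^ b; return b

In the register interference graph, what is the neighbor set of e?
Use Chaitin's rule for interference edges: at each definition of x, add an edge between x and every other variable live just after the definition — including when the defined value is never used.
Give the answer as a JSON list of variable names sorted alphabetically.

def/use:
  b0: {g,n} / ∅
  b1: {d,v} / ∅
  b2: {e} / ∅
  b3: {b} / ∅
  b4: {b} / {n}
  b5: {b} / {b}

Liveness:
  b0 li=∅ lo={n}
  b1 li={n} lo={n}
  b2 li={n} lo={n}
  b3 li={n} lo={b,n}
  b4 li={n} lo=∅
  b5 li={b} lo=∅

Interference:
  b↔{n}
  d↔{n,v}
  e↔{n}
  g↔{n}
  n↔{b,d,e,g,v}
  v↔{d,n}

N(e) = ["n"]

Answer: ["n"]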